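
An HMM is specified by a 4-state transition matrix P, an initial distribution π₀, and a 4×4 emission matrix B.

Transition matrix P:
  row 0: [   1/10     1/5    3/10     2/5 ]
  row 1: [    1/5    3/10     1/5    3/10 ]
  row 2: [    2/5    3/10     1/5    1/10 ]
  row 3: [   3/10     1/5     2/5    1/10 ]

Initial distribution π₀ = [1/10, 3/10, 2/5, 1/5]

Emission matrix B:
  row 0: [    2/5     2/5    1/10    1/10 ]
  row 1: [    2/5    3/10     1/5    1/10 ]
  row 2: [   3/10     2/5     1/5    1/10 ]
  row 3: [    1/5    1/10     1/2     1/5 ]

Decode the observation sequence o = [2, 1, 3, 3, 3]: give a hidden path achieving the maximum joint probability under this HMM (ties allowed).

t=0: δ = [1.000e-02, 6.000e-02, 8.000e-02, 1.000e-01]  (obs o_0=2)
t=1: δ = [1.280e-02, 7.200e-03, 1.600e-02, 1.800e-03]  ψ = [2, 2, 3, 1]  (obs o_1=1)
t=2: δ = [6.400e-04, 4.800e-04, 3.840e-04, 1.024e-03]  ψ = [2, 2, 0, 0]  (obs o_2=3)
t=3: δ = [3.072e-05, 2.048e-05, 4.096e-05, 5.120e-05]  ψ = [3, 3, 3, 0]  (obs o_3=3)
t=4: δ = [1.638e-06, 1.229e-06, 2.048e-06, 2.458e-06]  ψ = [2, 2, 3, 0]  (obs o_4=3)
backtrack: best end state = 3; path = [2, 0, 3, 0, 3]

path = [2, 0, 3, 0, 3]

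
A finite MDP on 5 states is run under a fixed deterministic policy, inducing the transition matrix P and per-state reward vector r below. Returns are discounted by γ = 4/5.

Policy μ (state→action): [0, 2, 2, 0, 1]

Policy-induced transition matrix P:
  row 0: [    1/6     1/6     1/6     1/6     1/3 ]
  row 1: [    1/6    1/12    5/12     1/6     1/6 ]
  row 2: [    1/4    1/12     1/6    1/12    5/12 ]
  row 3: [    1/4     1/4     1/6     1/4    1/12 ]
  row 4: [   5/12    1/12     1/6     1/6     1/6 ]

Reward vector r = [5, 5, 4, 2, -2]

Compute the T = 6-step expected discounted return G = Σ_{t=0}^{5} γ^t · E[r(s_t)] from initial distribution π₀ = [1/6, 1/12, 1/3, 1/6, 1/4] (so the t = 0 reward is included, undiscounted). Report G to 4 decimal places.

G = 9.3114

t=0: π = [0.1667, 0.0833, 0.3333, 0.1667, 0.2500], E[r] = 2.4167, γ^t·E[r] = 2.416667, running G = 2.416667
t=1: π = [0.2708, 0.1250, 0.1875, 0.1528, 0.2639], E[r] = 2.5069, γ^t·E[r] = 2.005556, running G = 4.422222
t=2: π = [0.2610, 0.1314, 0.1979, 0.1638, 0.2459], E[r] = 2.5891, γ^t·E[r] = 1.657037, running G = 6.079259
t=3: π = [0.2583, 0.1324, 0.1995, 0.1638, 0.2460], E[r] = 2.5870, γ^t·E[r] = 1.324568, running G = 7.403827
t=4: π = [0.2584, 0.1322, 0.1998, 0.1637, 0.2459], E[r] = 2.5876, γ^t·E[r] = 1.059870, running G = 8.463697
t=5: π = [0.2584, 0.1322, 0.1997, 0.1637, 0.2460], E[r] = 2.5870, γ^t·E[r] = 0.847718, running G = 9.311416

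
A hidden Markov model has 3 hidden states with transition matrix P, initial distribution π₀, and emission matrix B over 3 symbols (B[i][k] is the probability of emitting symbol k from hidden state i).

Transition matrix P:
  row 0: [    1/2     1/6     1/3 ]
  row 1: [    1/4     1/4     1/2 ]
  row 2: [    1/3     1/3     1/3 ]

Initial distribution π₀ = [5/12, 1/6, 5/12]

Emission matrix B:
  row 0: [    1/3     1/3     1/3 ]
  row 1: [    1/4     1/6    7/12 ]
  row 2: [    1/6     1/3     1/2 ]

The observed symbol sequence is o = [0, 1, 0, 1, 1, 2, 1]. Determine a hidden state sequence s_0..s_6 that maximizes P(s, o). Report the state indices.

t=0: δ = [1.389e-01, 4.167e-02, 6.944e-02]  (obs o_0=0)
t=1: δ = [2.315e-02, 3.858e-03, 1.543e-02]  ψ = [0, 0, 0]  (obs o_1=1)
t=2: δ = [3.858e-03, 1.286e-03, 1.286e-03]  ψ = [0, 2, 0]  (obs o_2=0)
t=3: δ = [6.430e-04, 1.072e-04, 4.287e-04]  ψ = [0, 0, 0]  (obs o_3=1)
t=4: δ = [1.072e-04, 2.381e-05, 7.144e-05]  ψ = [0, 2, 0]  (obs o_4=1)
t=5: δ = [1.786e-05, 1.389e-05, 1.786e-05]  ψ = [0, 2, 0]  (obs o_5=2)
t=6: δ = [2.977e-06, 9.923e-07, 2.315e-06]  ψ = [0, 2, 1]  (obs o_6=1)
backtrack: best end state = 0; path = [0, 0, 0, 0, 0, 0, 0]

path = [0, 0, 0, 0, 0, 0, 0]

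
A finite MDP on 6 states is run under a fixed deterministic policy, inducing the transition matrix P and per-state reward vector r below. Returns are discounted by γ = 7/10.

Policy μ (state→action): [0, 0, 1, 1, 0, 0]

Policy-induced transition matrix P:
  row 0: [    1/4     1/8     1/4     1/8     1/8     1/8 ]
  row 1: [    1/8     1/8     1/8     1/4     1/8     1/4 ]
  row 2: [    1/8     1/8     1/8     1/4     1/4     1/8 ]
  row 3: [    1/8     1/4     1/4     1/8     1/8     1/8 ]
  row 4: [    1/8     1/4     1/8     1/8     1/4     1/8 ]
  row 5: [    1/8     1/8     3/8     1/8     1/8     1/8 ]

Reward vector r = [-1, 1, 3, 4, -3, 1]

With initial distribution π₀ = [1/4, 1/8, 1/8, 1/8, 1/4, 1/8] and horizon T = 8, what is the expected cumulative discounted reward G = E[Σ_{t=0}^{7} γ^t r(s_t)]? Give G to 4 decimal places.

t=0: π = [0.2500, 0.1250, 0.1250, 0.1250, 0.2500, 0.1250], E[r] = 0.1250, γ^t·E[r] = 0.125000, running G = 0.125000
t=1: π = [0.1563, 0.1719, 0.2031, 0.1563, 0.1719, 0.1406], E[r] = 0.8750, γ^t·E[r] = 0.612500, running G = 0.737500
t=2: π = [0.1445, 0.1660, 0.1992, 0.1719, 0.1719, 0.1465], E[r] = 0.9375, γ^t·E[r] = 0.459375, running G = 1.196875
t=3: π = [0.1431, 0.1680, 0.2012, 0.1707, 0.1714, 0.1458], E[r] = 0.9426, γ^t·E[r] = 0.323321, running G = 1.520196
t=4: π = [0.1429, 0.1678, 0.2007, 0.1711, 0.1716, 0.1460], E[r] = 0.9427, γ^t·E[r] = 0.226339, running G = 1.746535
t=5: π = [0.1429, 0.1678, 0.2008, 0.1711, 0.1715, 0.1460], E[r] = 0.9428, γ^t·E[r] = 0.158461, running G = 1.904996
t=6: π = [0.1429, 0.1678, 0.2007, 0.1711, 0.1715, 0.1460], E[r] = 0.9428, γ^t·E[r] = 0.110923, running G = 2.015919
t=7: π = [0.1429, 0.1678, 0.2007, 0.1711, 0.1715, 0.1460], E[r] = 0.9428, γ^t·E[r] = 0.077646, running G = 2.093565

G = 2.0936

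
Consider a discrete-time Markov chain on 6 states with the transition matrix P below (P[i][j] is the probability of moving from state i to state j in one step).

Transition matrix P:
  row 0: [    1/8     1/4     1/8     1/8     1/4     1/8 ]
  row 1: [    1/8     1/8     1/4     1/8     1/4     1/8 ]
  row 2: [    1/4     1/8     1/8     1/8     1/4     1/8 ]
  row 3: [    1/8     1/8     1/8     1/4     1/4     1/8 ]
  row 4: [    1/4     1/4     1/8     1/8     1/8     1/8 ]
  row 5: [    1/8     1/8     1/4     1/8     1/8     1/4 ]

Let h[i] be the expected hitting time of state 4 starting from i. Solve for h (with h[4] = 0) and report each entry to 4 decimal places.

First-step conditioning: h[4] = 0; for i ≠ 4, h[i] = 1 + Σ_k P[i][k]·h[k].
  h[0] = 1 + 1/8·h[0] + 1/4·h[1] + 1/8·h[2] + 1/8·h[3] + 1/8·h[5]
  h[1] = 1 + 1/8·h[0] + 1/8·h[1] + 1/4·h[2] + 1/8·h[3] + 1/8·h[5]
  h[2] = 1 + 1/4·h[0] + 1/8·h[1] + 1/8·h[2] + 1/8·h[3] + 1/8·h[5]
  h[3] = 1 + 1/8·h[0] + 1/8·h[1] + 1/8·h[2] + 1/4·h[3] + 1/8·h[5]
  h[5] = 1 + 1/8·h[0] + 1/8·h[1] + 1/4·h[2] + 1/8·h[3] + 1/4·h[5]
Solving the 5×5 linear system over states ≠ 4 gives exactly h = [56/13, 56/13, 56/13, 56/13, 0, 64/13] (h[4] = 0 is the target).

h = [4.3077, 4.3077, 4.3077, 4.3077, 0.0000, 4.9231]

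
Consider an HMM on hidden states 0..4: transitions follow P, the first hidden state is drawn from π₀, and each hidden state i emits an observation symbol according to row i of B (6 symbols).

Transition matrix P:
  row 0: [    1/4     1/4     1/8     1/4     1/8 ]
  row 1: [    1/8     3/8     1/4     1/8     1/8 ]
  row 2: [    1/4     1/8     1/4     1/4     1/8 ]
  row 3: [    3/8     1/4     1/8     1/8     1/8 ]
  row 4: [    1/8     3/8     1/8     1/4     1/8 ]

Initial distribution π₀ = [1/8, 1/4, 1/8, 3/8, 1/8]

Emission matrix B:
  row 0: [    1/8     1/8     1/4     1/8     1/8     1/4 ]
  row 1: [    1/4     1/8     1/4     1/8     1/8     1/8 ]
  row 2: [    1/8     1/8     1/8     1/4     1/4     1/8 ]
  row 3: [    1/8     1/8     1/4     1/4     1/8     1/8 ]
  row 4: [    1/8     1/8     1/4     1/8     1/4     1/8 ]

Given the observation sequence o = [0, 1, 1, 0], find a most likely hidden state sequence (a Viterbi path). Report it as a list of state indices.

path = [1, 1, 1, 1]

t=0: δ = [1.562e-02, 6.250e-02, 1.562e-02, 4.688e-02, 1.562e-02]  (obs o_0=0)
t=1: δ = [2.197e-03, 2.930e-03, 1.953e-03, 9.766e-04, 9.766e-04]  ψ = [3, 1, 1, 1, 1]  (obs o_1=1)
t=2: δ = [6.866e-05, 1.373e-04, 9.155e-05, 6.866e-05, 4.578e-05]  ψ = [0, 1, 1, 0, 1]  (obs o_2=1)
t=3: δ = [3.219e-06, 1.287e-05, 4.292e-06, 2.861e-06, 2.146e-06]  ψ = [3, 1, 1, 2, 1]  (obs o_3=0)
backtrack: best end state = 1; path = [1, 1, 1, 1]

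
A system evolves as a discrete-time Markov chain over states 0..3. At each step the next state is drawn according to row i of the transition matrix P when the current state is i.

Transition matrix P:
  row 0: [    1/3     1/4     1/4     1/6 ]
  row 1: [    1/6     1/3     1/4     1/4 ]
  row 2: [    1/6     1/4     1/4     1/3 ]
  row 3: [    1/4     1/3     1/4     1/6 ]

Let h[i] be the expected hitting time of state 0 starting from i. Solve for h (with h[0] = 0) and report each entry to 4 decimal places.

First-step conditioning: h[0] = 0; for i ≠ 0, h[i] = 1 + Σ_k P[i][k]·h[k].
  h[1] = 1 + 1/3·h[1] + 1/4·h[2] + 1/4·h[3]
  h[2] = 1 + 1/4·h[1] + 1/4·h[2] + 1/3·h[3]
  h[3] = 1 + 1/3·h[1] + 1/4·h[2] + 1/6·h[3]
Solving the 3×3 linear system over states ≠ 0 gives exactly h = [0, 16/3, 620/117, 64/13] (h[0] = 0 is the target).

h = [0.0000, 5.3333, 5.2991, 4.9231]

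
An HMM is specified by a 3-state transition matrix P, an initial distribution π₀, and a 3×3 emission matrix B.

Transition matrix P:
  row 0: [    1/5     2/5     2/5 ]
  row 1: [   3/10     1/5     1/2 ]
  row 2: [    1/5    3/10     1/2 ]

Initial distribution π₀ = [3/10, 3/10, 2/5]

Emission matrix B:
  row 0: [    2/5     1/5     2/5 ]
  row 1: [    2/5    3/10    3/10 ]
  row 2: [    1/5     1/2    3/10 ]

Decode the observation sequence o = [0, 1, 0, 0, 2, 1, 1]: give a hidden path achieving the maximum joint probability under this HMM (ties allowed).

t=0: δ = [1.200e-01, 1.200e-01, 8.000e-02]  (obs o_0=0)
t=1: δ = [7.200e-03, 1.440e-02, 3.000e-02]  ψ = [1, 0, 1]  (obs o_1=1)
t=2: δ = [2.400e-03, 3.600e-03, 3.000e-03]  ψ = [2, 2, 2]  (obs o_2=0)
t=3: δ = [4.320e-04, 3.840e-04, 3.600e-04]  ψ = [1, 0, 1]  (obs o_3=0)
t=4: δ = [4.608e-05, 5.184e-05, 5.760e-05]  ψ = [1, 0, 1]  (obs o_4=2)
t=5: δ = [3.110e-06, 5.530e-06, 1.440e-05]  ψ = [1, 0, 2]  (obs o_5=1)
t=6: δ = [5.760e-07, 1.296e-06, 3.600e-06]  ψ = [2, 2, 2]  (obs o_6=1)
backtrack: best end state = 2; path = [1, 2, 0, 1, 2, 2, 2]

path = [1, 2, 0, 1, 2, 2, 2]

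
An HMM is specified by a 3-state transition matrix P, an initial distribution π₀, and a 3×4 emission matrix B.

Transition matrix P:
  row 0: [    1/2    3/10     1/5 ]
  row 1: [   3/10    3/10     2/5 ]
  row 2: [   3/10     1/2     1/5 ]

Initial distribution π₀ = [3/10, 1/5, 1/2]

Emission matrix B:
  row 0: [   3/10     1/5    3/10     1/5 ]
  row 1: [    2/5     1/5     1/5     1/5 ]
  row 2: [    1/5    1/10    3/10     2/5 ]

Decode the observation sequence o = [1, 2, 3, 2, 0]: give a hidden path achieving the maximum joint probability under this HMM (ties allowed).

path = [0, 0, 0, 0, 0]

t=0: δ = [6.000e-02, 4.000e-02, 5.000e-02]  (obs o_0=1)
t=1: δ = [9.000e-03, 5.000e-03, 4.800e-03]  ψ = [0, 2, 1]  (obs o_1=2)
t=2: δ = [9.000e-04, 5.400e-04, 8.000e-04]  ψ = [0, 0, 1]  (obs o_2=3)
t=3: δ = [1.350e-04, 8.000e-05, 6.480e-05]  ψ = [0, 2, 1]  (obs o_3=2)
t=4: δ = [2.025e-05, 1.620e-05, 6.400e-06]  ψ = [0, 0, 1]  (obs o_4=0)
backtrack: best end state = 0; path = [0, 0, 0, 0, 0]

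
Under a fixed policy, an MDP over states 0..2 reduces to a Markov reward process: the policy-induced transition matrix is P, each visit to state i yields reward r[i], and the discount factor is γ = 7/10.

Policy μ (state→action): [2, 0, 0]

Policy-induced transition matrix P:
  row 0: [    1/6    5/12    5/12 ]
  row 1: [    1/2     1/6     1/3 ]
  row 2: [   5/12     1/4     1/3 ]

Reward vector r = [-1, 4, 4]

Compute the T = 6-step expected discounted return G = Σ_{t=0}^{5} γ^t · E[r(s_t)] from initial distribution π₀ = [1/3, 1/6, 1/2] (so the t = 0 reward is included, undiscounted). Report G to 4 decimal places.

G = 6.6925

t=0: π = [0.3333, 0.1667, 0.5000], E[r] = 2.3333, γ^t·E[r] = 2.333333, running G = 2.333333
t=1: π = [0.3472, 0.2917, 0.3611], E[r] = 2.2639, γ^t·E[r] = 1.584722, running G = 3.918056
t=2: π = [0.3542, 0.2836, 0.3623], E[r] = 2.2292, γ^t·E[r] = 1.092292, running G = 5.010347
t=3: π = [0.3518, 0.2854, 0.3628], E[r] = 2.2412, γ^t·E[r] = 0.768739, running G = 5.779087
t=4: π = [0.3525, 0.2848, 0.3626], E[r] = 2.2374, γ^t·E[r] = 0.537211, running G = 6.316297
t=5: π = [0.3523, 0.2850, 0.3627], E[r] = 2.2386, γ^t·E[r] = 0.376245, running G = 6.692542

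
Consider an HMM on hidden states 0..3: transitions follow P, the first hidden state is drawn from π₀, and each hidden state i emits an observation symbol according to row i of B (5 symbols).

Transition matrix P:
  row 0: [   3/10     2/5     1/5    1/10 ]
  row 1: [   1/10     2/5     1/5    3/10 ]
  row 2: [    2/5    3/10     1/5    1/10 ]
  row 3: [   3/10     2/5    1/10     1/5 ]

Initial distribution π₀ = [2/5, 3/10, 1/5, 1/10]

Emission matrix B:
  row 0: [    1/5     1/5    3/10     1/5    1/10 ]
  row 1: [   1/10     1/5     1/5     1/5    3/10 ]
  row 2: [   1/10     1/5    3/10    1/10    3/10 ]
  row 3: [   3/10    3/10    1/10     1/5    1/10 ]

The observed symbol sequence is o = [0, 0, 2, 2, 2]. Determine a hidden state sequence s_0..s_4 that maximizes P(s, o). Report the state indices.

path = [0, 0, 0, 0, 0]

t=0: δ = [8.000e-02, 3.000e-02, 2.000e-02, 3.000e-02]  (obs o_0=0)
t=1: δ = [4.800e-03, 3.200e-03, 1.600e-03, 2.700e-03]  ψ = [0, 0, 0, 1]  (obs o_1=0)
t=2: δ = [4.320e-04, 3.840e-04, 2.880e-04, 9.600e-05]  ψ = [0, 0, 0, 1]  (obs o_2=2)
t=3: δ = [3.888e-05, 3.456e-05, 2.592e-05, 1.152e-05]  ψ = [0, 0, 0, 1]  (obs o_3=2)
t=4: δ = [3.499e-06, 3.110e-06, 2.333e-06, 1.037e-06]  ψ = [0, 0, 0, 1]  (obs o_4=2)
backtrack: best end state = 0; path = [0, 0, 0, 0, 0]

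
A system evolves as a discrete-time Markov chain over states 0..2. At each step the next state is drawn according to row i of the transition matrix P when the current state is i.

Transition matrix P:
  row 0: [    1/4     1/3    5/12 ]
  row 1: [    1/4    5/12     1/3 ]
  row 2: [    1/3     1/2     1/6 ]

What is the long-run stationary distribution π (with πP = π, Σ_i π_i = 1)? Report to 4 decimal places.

Balance equations π_j = Σ_i π_i·P[i][j]:
  π_0 = 1/4·π_0 + 1/4·π_1 + 1/3·π_2
  π_1 = 1/3·π_0 + 5/12·π_1 + 1/2·π_2
  normalize: π_0 + π_1 + π_2 = 1
Solving the linear system gives exactly π = [46/167, 70/167, 51/167].

π = [0.2754, 0.4192, 0.3054]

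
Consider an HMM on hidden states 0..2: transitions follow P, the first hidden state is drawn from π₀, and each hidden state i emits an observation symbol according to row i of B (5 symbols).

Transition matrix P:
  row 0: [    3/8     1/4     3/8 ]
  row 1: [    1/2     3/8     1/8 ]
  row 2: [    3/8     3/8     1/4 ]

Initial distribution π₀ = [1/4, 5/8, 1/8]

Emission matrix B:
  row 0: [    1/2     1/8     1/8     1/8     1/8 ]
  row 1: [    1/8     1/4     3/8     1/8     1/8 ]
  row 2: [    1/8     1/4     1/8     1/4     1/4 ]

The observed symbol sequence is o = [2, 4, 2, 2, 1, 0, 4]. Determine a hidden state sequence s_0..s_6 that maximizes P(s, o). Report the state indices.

path = [1, 1, 1, 1, 1, 0, 2]

t=0: δ = [3.125e-02, 2.344e-01, 1.562e-02]  (obs o_0=2)
t=1: δ = [1.465e-02, 1.099e-02, 7.324e-03]  ψ = [1, 1, 1]  (obs o_1=4)
t=2: δ = [6.866e-04, 1.545e-03, 6.866e-04]  ψ = [0, 1, 0]  (obs o_2=2)
t=3: δ = [9.656e-05, 2.173e-04, 3.219e-05]  ψ = [1, 1, 0]  (obs o_3=2)
t=4: δ = [1.358e-05, 2.037e-05, 9.052e-06]  ψ = [1, 1, 0]  (obs o_4=1)
t=5: δ = [5.092e-06, 9.548e-07, 6.365e-07]  ψ = [1, 1, 0]  (obs o_5=0)
t=6: δ = [2.387e-07, 1.591e-07, 4.774e-07]  ψ = [0, 0, 0]  (obs o_6=4)
backtrack: best end state = 2; path = [1, 1, 1, 1, 1, 0, 2]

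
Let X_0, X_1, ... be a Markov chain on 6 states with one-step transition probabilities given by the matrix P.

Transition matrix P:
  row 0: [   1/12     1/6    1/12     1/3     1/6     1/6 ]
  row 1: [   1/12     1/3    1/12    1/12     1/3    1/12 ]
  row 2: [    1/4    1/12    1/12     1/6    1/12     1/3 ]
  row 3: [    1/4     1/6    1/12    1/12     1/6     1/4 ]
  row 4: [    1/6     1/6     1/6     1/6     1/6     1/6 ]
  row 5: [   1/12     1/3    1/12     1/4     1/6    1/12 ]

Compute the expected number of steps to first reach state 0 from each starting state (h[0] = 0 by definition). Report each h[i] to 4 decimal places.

First-step conditioning: h[0] = 0; for i ≠ 0, h[i] = 1 + Σ_k P[i][k]·h[k].
  h[1] = 1 + 1/3·h[1] + 1/12·h[2] + 1/12·h[3] + 1/3·h[4] + 1/12·h[5]
  h[2] = 1 + 1/12·h[1] + 1/12·h[2] + 1/6·h[3] + 1/12·h[4] + 1/3·h[5]
  h[3] = 1 + 1/6·h[1] + 1/12·h[2] + 1/12·h[3] + 1/6·h[4] + 1/4·h[5]
  h[4] = 1 + 1/6·h[1] + 1/6·h[2] + 1/6·h[3] + 1/6·h[4] + 1/6·h[5]
  h[5] = 1 + 1/3·h[1] + 1/12·h[2] + 1/4·h[3] + 1/6·h[4] + 1/12·h[5]
Solving the 5×5 linear system over states ≠ 0 gives exactly h = [0, 12362/1749, 946/159, 3492/583, 3732/583, 12242/1749] (h[0] = 0 is the target).

h = [0.0000, 7.0680, 5.9497, 5.9897, 6.4014, 6.9994]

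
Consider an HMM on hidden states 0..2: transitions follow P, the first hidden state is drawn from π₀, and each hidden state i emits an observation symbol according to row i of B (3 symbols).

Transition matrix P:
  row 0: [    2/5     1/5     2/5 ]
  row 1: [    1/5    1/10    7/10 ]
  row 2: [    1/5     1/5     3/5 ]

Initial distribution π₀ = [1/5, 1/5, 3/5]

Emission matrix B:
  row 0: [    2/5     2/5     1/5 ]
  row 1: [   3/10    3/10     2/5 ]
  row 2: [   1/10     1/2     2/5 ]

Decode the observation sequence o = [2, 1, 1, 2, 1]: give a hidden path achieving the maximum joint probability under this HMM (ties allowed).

t=0: δ = [4.000e-02, 8.000e-02, 2.400e-01]  (obs o_0=2)
t=1: δ = [1.920e-02, 1.440e-02, 7.200e-02]  ψ = [2, 2, 2]  (obs o_1=1)
t=2: δ = [5.760e-03, 4.320e-03, 2.160e-02]  ψ = [2, 2, 2]  (obs o_2=1)
t=3: δ = [8.640e-04, 1.728e-03, 5.184e-03]  ψ = [2, 2, 2]  (obs o_3=2)
t=4: δ = [4.147e-04, 3.110e-04, 1.555e-03]  ψ = [2, 2, 2]  (obs o_4=1)
backtrack: best end state = 2; path = [2, 2, 2, 2, 2]

path = [2, 2, 2, 2, 2]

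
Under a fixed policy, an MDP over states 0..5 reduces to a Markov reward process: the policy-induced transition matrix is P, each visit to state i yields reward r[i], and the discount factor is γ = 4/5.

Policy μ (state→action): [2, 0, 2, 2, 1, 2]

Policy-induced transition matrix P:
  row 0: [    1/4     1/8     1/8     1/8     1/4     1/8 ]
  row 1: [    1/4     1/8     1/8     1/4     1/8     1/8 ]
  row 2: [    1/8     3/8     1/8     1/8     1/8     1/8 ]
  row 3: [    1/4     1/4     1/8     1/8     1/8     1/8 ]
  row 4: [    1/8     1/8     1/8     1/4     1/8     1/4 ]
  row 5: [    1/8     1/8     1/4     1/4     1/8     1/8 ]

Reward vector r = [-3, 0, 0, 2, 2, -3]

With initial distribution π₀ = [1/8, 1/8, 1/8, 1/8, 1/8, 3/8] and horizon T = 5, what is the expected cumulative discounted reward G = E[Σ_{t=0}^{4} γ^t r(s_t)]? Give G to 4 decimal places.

G = -1.7470

t=0: π = [0.1250, 0.1250, 0.1250, 0.1250, 0.1250, 0.3750], E[r] = -1.0000, γ^t·E[r] = -1.000000, running G = -1.000000
t=1: π = [0.1719, 0.1719, 0.1719, 0.2031, 0.1406, 0.1406], E[r] = -0.2500, γ^t·E[r] = -0.200000, running G = -1.200000
t=2: π = [0.1934, 0.1934, 0.1426, 0.1816, 0.1465, 0.1426], E[r] = -0.3516, γ^t·E[r] = -0.225000, running G = -1.425000
t=3: π = [0.1960, 0.1833, 0.1428, 0.1853, 0.1492, 0.1433], E[r] = -0.3491, γ^t·E[r] = -0.178750, running G = -1.603750
t=4: π = [0.1956, 0.1839, 0.1429, 0.1845, 0.1495, 0.1436], E[r] = -0.3497, γ^t·E[r] = -0.143250, running G = -1.747000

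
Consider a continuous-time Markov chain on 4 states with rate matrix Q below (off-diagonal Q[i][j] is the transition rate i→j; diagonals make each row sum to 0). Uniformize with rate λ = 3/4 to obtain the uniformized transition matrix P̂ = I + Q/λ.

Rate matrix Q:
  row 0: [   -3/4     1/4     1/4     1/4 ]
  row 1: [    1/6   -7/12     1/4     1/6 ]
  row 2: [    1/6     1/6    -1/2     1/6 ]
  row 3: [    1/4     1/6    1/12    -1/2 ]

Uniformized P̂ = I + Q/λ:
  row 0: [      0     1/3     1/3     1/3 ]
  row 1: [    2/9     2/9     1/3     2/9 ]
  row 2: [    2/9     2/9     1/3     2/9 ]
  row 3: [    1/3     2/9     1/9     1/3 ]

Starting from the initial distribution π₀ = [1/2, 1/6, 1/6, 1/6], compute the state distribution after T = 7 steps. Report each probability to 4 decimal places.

t=0: π = [0.5000, 0.1667, 0.1667, 0.1667]
t=1: π = [0.1296, 0.2778, 0.2963, 0.2963]
t=2: π = [0.2263, 0.2366, 0.2675, 0.2695]
t=3: π = [0.2019, 0.2474, 0.2734, 0.2773]
t=4: π = [0.2082, 0.2447, 0.2717, 0.2755]
t=5: π = [0.2066, 0.2454, 0.2721, 0.2760]
t=6: π = [0.2070, 0.2452, 0.2720, 0.2758]
t=7: π = [0.2069, 0.2452, 0.2720, 0.2759]

π = [0.2069, 0.2452, 0.2720, 0.2759]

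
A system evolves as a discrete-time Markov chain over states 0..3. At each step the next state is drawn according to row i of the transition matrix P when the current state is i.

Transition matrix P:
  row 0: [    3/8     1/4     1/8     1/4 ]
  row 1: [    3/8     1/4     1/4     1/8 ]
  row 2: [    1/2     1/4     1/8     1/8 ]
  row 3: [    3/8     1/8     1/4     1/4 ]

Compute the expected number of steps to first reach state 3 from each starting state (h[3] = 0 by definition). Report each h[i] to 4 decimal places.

First-step conditioning: h[3] = 0; for i ≠ 3, h[i] = 1 + Σ_k P[i][k]·h[k].
  h[0] = 1 + 3/8·h[0] + 1/4·h[1] + 1/8·h[2]
  h[1] = 1 + 3/8·h[0] + 1/4·h[1] + 1/4·h[2]
  h[2] = 1 + 1/2·h[0] + 1/4·h[1] + 1/8·h[2]
Solving the 3×3 linear system over states ≠ 3 gives exactly h = [256/51, 292/51, 96/17, 0] (h[3] = 0 is the target).

h = [5.0196, 5.7255, 5.6471, 0.0000]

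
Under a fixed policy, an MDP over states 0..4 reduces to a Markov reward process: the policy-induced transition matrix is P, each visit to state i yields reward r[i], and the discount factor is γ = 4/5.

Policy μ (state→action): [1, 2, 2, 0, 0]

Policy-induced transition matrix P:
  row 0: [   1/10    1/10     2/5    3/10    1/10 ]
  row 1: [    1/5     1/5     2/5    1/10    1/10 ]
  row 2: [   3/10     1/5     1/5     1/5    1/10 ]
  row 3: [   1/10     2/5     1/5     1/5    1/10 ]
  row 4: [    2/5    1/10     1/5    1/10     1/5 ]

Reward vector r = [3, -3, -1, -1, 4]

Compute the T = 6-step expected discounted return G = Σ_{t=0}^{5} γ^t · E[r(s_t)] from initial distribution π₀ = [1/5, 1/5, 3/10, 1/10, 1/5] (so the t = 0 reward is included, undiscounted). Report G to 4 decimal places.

t=0: π = [0.2000, 0.2000, 0.3000, 0.1000, 0.2000], E[r] = 0.4000, γ^t·E[r] = 0.400000, running G = 0.400000
t=1: π = [0.2400, 0.1800, 0.2800, 0.1800, 0.1200], E[r] = 0.2000, γ^t·E[r] = 0.160000, running G = 0.560000
t=2: π = [0.2100, 0.2000, 0.2840, 0.1940, 0.1120], E[r] = 0.0000, γ^t·E[r] = 0.000000, running G = 0.560000
t=3: π = [0.2104, 0.2066, 0.2820, 0.1898, 0.1112], E[r] = -0.0156, γ^t·E[r] = -0.007987, running G = 0.552013
t=4: π = [0.2104, 0.2058, 0.2834, 0.1893, 0.1111], E[r] = -0.0143, γ^t·E[r] = -0.005865, running G = 0.546147
t=5: π = [0.2106, 0.2057, 0.2832, 0.1894, 0.1111], E[r] = -0.0135, γ^t·E[r] = -0.004408, running G = 0.541739

G = 0.5417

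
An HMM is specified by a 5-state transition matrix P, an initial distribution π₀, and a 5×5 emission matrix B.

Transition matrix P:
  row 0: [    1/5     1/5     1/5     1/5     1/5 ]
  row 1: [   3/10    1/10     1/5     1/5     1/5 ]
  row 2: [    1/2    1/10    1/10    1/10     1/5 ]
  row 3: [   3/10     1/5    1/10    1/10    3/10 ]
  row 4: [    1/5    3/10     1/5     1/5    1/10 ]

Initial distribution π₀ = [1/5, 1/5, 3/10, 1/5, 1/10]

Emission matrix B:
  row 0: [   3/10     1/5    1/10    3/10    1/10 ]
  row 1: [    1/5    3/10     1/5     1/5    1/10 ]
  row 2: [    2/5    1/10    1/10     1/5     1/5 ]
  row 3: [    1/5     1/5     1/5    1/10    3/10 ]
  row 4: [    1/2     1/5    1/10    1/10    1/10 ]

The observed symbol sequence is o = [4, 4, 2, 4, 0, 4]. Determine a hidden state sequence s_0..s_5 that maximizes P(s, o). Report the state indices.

t=0: δ = [2.000e-02, 2.000e-02, 6.000e-02, 6.000e-02, 1.000e-02]  (obs o_0=4)
t=1: δ = [3.000e-03, 1.200e-03, 1.200e-03, 1.800e-03, 1.800e-03]  ψ = [2, 3, 2, 2, 3]  (obs o_1=4)
t=2: δ = [6.000e-05, 1.200e-04, 6.000e-05, 1.200e-04, 6.000e-05]  ψ = [0, 0, 0, 0, 0]  (obs o_2=2)
t=3: δ = [3.600e-06, 2.400e-06, 4.800e-06, 7.200e-06, 3.600e-06]  ψ = [1, 3, 1, 1, 3]  (obs o_3=4)
t=4: δ = [7.200e-07, 2.880e-07, 2.880e-07, 1.440e-07, 1.080e-06]  ψ = [2, 3, 0, 0, 3]  (obs o_4=0)
t=5: δ = [2.160e-08, 3.240e-08, 4.320e-08, 6.480e-08, 1.440e-08]  ψ = [4, 4, 4, 4, 0]  (obs o_5=4)
backtrack: best end state = 3; path = [2, 0, 1, 3, 4, 3]

path = [2, 0, 1, 3, 4, 3]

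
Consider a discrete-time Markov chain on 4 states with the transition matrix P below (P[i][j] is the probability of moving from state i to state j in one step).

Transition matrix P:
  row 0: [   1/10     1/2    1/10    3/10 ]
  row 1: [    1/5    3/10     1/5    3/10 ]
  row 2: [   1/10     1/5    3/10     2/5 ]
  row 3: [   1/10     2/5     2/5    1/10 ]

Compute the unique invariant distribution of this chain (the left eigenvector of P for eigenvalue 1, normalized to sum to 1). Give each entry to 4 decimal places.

Balance equations π_j = Σ_i π_i·P[i][j]:
  π_0 = 1/10·π_0 + 1/5·π_1 + 1/10·π_2 + 1/10·π_3
  π_1 = 1/2·π_0 + 3/10·π_1 + 1/5·π_2 + 2/5·π_3
  π_2 = 1/10·π_0 + 1/5·π_1 + 3/10·π_2 + 2/5·π_3
  normalize: π_0 + π_1 + π_2 + π_3 = 1
Solving the linear system gives exactly π = [153/1153, 377/1153, 309/1153, 314/1153].

π = [0.1327, 0.3270, 0.2680, 0.2723]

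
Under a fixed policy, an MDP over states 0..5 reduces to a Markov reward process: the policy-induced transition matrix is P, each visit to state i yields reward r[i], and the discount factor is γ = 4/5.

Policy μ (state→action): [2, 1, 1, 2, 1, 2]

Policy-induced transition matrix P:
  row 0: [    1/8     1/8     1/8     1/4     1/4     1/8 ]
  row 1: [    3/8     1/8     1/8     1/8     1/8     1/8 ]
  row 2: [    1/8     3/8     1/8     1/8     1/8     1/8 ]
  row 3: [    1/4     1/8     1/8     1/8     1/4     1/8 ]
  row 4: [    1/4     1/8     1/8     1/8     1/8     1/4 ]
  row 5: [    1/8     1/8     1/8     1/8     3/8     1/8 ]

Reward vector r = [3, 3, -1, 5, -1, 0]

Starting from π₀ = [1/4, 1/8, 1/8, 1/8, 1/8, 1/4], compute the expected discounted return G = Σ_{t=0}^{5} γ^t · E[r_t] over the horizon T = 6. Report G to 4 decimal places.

t=0: π = [0.2500, 0.1250, 0.1250, 0.1250, 0.1250, 0.2500], E[r] = 1.5000, γ^t·E[r] = 1.500000, running G = 1.500000
t=1: π = [0.1875, 0.1563, 0.1250, 0.1563, 0.2344, 0.1406], E[r] = 1.4531, γ^t·E[r] = 1.162500, running G = 2.662500
t=2: π = [0.2129, 0.1563, 0.1250, 0.1484, 0.2031, 0.1543], E[r] = 1.5215, γ^t·E[r] = 0.973750, running G = 3.636250
t=3: π = [0.2080, 0.1563, 0.1250, 0.1516, 0.2087, 0.1504], E[r] = 1.5171, γ^t·E[r] = 0.776750, running G = 4.413000
t=4: π = [0.2091, 0.1563, 0.1250, 0.1510, 0.2076, 0.1511], E[r] = 1.5185, γ^t·E[r] = 0.621988, running G = 5.034988
t=5: π = [0.2089, 0.1563, 0.1250, 0.1511, 0.2078, 0.1509], E[r] = 1.5183, γ^t·E[r] = 0.497516, running G = 5.532504

G = 5.5325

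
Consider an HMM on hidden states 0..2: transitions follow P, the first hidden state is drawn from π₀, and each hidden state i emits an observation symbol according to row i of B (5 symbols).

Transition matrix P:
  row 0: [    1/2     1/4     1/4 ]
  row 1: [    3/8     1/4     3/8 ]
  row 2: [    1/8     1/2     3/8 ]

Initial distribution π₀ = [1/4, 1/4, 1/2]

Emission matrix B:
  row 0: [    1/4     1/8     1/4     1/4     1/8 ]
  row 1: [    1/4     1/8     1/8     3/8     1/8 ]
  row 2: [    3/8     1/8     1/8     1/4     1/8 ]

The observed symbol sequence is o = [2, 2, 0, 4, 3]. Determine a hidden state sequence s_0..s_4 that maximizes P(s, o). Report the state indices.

path = [0, 0, 0, 0, 0]

t=0: δ = [6.250e-02, 3.125e-02, 6.250e-02]  (obs o_0=2)
t=1: δ = [7.812e-03, 3.906e-03, 2.930e-03]  ψ = [0, 2, 2]  (obs o_1=2)
t=2: δ = [9.766e-04, 4.883e-04, 7.324e-04]  ψ = [0, 0, 0]  (obs o_2=0)
t=3: δ = [6.104e-05, 4.578e-05, 3.433e-05]  ψ = [0, 2, 2]  (obs o_3=4)
t=4: δ = [7.629e-06, 6.437e-06, 4.292e-06]  ψ = [0, 2, 1]  (obs o_4=3)
backtrack: best end state = 0; path = [0, 0, 0, 0, 0]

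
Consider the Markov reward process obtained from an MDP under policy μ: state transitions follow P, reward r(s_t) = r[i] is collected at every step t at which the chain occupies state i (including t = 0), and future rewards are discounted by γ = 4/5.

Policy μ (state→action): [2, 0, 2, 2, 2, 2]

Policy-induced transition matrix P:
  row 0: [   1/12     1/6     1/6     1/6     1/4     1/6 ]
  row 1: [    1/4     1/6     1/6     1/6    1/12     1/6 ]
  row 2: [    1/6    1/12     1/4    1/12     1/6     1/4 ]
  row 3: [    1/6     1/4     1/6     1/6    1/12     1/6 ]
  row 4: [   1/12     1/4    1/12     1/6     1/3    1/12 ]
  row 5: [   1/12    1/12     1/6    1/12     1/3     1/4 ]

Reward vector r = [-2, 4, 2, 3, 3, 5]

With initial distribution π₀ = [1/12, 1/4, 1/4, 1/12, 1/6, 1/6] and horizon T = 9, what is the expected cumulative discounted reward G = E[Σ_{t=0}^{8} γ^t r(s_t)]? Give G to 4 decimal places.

t=0: π = [0.0833, 0.2500, 0.2500, 0.0833, 0.1667, 0.1667], E[r] = 2.9167, γ^t·E[r] = 2.916667, running G = 2.916667
t=1: π = [0.1528, 0.1528, 0.1736, 0.1319, 0.2014, 0.1875], E[r] = 2.5903, γ^t·E[r] = 2.072222, running G = 4.988889
t=2: π = [0.1343, 0.1644, 0.1644, 0.1366, 0.2205, 0.1800], E[r] = 2.6887, γ^t·E[r] = 1.720741, running G = 6.709630
t=3: π = [0.1358, 0.1677, 0.1620, 0.1380, 0.2195, 0.1770], E[r] = 2.6807, γ^t·E[r] = 1.372519, running G = 8.082148
t=4: π = [0.1363, 0.1682, 0.1619, 0.1384, 0.2186, 0.1766], E[r] = 2.6782, γ^t·E[r] = 1.096973, running G = 9.179121
t=5: π = [0.1364, 0.1682, 0.1619, 0.1385, 0.2183, 0.1767], E[r] = 2.6776, γ^t·E[r] = 0.877404, running G = 10.056525
t=6: π = [0.1364, 0.1682, 0.1620, 0.1385, 0.2183, 0.1767], E[r] = 2.6776, γ^t·E[r] = 0.701913, running G = 10.758438
t=7: π = [0.1364, 0.1682, 0.1620, 0.1384, 0.2183, 0.1767], E[r] = 2.6776, γ^t·E[r] = 0.561534, running G = 11.319971
t=8: π = [0.1364, 0.1682, 0.1620, 0.1384, 0.2183, 0.1767], E[r] = 2.6776, γ^t·E[r] = 0.449228, running G = 11.769200

G = 11.7692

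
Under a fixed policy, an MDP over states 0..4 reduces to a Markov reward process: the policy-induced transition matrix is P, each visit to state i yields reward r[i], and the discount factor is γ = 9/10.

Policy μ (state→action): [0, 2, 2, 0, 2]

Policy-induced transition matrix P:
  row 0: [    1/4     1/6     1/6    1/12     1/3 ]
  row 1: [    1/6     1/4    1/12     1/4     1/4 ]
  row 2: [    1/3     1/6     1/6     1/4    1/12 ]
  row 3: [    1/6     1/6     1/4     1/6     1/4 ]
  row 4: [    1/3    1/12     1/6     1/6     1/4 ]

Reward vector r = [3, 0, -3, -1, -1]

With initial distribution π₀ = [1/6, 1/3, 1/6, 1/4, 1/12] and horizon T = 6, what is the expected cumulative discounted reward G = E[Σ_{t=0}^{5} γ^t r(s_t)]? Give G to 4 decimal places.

t=0: π = [0.1667, 0.3333, 0.1667, 0.2500, 0.0833], E[r] = -0.3333, γ^t·E[r] = -0.333333, running G = -0.333333
t=1: π = [0.2222, 0.1875, 0.1597, 0.1944, 0.2361], E[r] = -0.2431, γ^t·E[r] = -0.218750, running G = -0.552083
t=2: π = [0.2512, 0.1626, 0.1672, 0.1771, 0.2419], E[r] = -0.1672, γ^t·E[r] = -0.135469, running G = -0.687552
t=3: π = [0.2558, 0.1601, 0.1679, 0.1732, 0.2431], E[r] = -0.1525, γ^t·E[r] = -0.111199, running G = -0.798751
t=4: π = [0.2565, 0.1598, 0.1678, 0.1727, 0.2433], E[r] = -0.1499, γ^t·E[r] = -0.098347, running G = -0.897098
t=5: π = [0.2566, 0.1597, 0.1677, 0.1726, 0.2434], E[r] = -0.1496, γ^t·E[r] = -0.088316, running G = -0.985414

G = -0.9854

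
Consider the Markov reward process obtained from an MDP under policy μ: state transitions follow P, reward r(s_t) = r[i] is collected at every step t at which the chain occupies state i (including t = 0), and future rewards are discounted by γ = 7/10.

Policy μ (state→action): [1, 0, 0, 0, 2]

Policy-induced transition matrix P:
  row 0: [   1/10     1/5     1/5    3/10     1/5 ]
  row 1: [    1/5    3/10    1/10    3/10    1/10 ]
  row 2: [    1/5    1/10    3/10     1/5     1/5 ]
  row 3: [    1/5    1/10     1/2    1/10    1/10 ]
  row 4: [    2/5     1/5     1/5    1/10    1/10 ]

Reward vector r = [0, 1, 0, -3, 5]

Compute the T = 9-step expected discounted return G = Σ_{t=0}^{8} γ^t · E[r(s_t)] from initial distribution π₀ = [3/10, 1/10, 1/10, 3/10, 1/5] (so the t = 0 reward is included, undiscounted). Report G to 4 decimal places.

t=0: π = [0.3000, 0.1000, 0.1000, 0.3000, 0.2000], E[r] = 0.2000, γ^t·E[r] = 0.200000, running G = 0.200000
t=1: π = [0.2100, 0.1700, 0.2900, 0.1900, 0.1400], E[r] = 0.3000, γ^t·E[r] = 0.210000, running G = 0.410000
t=2: π = [0.2070, 0.1690, 0.2690, 0.2050, 0.1500], E[r] = 0.3040, γ^t·E[r] = 0.148960, running G = 0.558960
t=3: π = [0.2093, 0.1695, 0.2715, 0.2021, 0.1476], E[r] = 0.3012, γ^t·E[r] = 0.103312, running G = 0.662272
t=4: π = [0.2086, 0.1696, 0.2708, 0.2029, 0.1481], E[r] = 0.3013, γ^t·E[r] = 0.072333, running G = 0.734604
t=5: π = [0.2088, 0.1696, 0.2710, 0.2027, 0.1479], E[r] = 0.3011, γ^t·E[r] = 0.050612, running G = 0.785216
t=6: π = [0.2087, 0.1696, 0.2710, 0.2028, 0.1480], E[r] = 0.3012, γ^t·E[r] = 0.035431, running G = 0.820648
t=7: π = [0.2087, 0.1696, 0.2710, 0.2028, 0.1480], E[r] = 0.3012, γ^t·E[r] = 0.024801, running G = 0.845449
t=8: π = [0.2087, 0.1696, 0.2710, 0.2028, 0.1480], E[r] = 0.3012, γ^t·E[r] = 0.017361, running G = 0.862810

G = 0.8628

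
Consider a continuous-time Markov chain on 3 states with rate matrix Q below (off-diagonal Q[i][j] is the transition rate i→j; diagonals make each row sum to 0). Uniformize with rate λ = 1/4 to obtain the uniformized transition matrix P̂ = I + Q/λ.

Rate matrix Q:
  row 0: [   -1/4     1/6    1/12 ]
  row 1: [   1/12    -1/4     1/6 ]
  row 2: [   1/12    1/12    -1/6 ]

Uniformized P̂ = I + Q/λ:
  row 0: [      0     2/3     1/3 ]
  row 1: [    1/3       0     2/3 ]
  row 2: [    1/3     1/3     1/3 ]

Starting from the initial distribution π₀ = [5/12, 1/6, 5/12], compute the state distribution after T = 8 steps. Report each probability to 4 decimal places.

π = [0.2500, 0.3123, 0.4377]

t=0: π = [0.4167, 0.1667, 0.4167]
t=1: π = [0.1944, 0.4167, 0.3889]
t=2: π = [0.2685, 0.2593, 0.4722]
t=3: π = [0.2438, 0.3364, 0.4198]
t=4: π = [0.2521, 0.3025, 0.4455]
t=5: π = [0.2493, 0.3165, 0.4342]
t=6: π = [0.2502, 0.3109, 0.4388]
t=7: π = [0.2499, 0.3131, 0.4370]
t=8: π = [0.2500, 0.3123, 0.4377]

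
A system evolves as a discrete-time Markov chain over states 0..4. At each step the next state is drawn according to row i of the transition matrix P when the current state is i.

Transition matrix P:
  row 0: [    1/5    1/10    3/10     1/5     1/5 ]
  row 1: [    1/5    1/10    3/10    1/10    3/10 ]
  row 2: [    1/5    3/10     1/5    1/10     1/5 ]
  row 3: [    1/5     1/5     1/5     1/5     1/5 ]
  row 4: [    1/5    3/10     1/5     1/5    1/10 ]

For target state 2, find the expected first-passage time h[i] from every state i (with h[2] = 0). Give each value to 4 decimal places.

h = [3.8174, 3.8139, 0.0000, 4.1987, 4.1638]

First-step conditioning: h[2] = 0; for i ≠ 2, h[i] = 1 + Σ_k P[i][k]·h[k].
  h[0] = 1 + 1/5·h[0] + 1/10·h[1] + 1/5·h[3] + 1/5·h[4]
  h[1] = 1 + 1/5·h[0] + 1/10·h[1] + 1/10·h[3] + 3/10·h[4]
  h[3] = 1 + 1/5·h[0] + 1/5·h[1] + 1/5·h[3] + 1/5·h[4]
  h[4] = 1 + 1/5·h[0] + 3/10·h[1] + 1/5·h[3] + 1/10·h[4]
Solving the 4×4 linear system over states ≠ 2 gives exactly h = [5455/1429, 5450/1429, 0, 6000/1429, 5950/1429] (h[2] = 0 is the target).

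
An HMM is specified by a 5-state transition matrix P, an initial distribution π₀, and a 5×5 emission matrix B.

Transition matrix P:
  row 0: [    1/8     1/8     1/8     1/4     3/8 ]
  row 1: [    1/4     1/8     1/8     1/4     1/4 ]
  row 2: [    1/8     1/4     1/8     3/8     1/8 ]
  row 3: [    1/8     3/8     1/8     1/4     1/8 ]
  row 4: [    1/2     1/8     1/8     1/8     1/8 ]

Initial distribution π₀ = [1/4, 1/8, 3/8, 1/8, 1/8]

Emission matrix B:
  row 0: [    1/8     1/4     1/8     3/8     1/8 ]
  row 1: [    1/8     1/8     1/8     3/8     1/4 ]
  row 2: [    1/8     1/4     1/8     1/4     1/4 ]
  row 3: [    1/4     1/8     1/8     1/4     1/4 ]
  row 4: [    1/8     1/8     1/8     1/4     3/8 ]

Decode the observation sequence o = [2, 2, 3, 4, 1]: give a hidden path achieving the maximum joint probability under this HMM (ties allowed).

path = [0, 4, 0, 4, 0]

t=0: δ = [3.125e-02, 1.562e-02, 4.688e-02, 1.562e-02, 1.562e-02]  (obs o_0=2)
t=1: δ = [9.766e-04, 1.465e-03, 7.324e-04, 2.197e-03, 1.465e-03]  ψ = [4, 2, 2, 2, 0]  (obs o_1=2)
t=2: δ = [2.747e-04, 3.090e-04, 6.866e-05, 1.373e-04, 9.155e-05]  ψ = [4, 3, 3, 3, 0]  (obs o_2=3)
t=3: δ = [9.656e-06, 1.287e-05, 9.656e-06, 1.931e-05, 3.862e-05]  ψ = [1, 3, 1, 1, 0]  (obs o_3=4)
t=4: δ = [4.828e-06, 9.052e-07, 1.207e-06, 6.035e-07, 6.035e-07]  ψ = [4, 3, 4, 3, 4]  (obs o_4=1)
backtrack: best end state = 0; path = [0, 4, 0, 4, 0]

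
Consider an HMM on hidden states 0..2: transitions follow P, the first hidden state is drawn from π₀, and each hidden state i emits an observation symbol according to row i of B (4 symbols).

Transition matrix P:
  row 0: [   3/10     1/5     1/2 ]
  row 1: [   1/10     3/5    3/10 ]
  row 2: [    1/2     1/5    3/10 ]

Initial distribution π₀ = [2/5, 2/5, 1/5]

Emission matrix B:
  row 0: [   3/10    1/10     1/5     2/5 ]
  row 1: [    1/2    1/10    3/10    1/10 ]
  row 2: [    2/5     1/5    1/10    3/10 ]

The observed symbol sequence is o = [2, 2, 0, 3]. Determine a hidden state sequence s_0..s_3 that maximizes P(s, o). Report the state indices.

t=0: δ = [8.000e-02, 1.200e-01, 2.000e-02]  (obs o_0=2)
t=1: δ = [4.800e-03, 2.160e-02, 4.000e-03]  ψ = [0, 1, 0]  (obs o_1=2)
t=2: δ = [6.480e-04, 6.480e-03, 2.592e-03]  ψ = [1, 1, 1]  (obs o_2=0)
t=3: δ = [5.184e-04, 3.888e-04, 5.832e-04]  ψ = [2, 1, 1]  (obs o_3=3)
backtrack: best end state = 2; path = [1, 1, 1, 2]

path = [1, 1, 1, 2]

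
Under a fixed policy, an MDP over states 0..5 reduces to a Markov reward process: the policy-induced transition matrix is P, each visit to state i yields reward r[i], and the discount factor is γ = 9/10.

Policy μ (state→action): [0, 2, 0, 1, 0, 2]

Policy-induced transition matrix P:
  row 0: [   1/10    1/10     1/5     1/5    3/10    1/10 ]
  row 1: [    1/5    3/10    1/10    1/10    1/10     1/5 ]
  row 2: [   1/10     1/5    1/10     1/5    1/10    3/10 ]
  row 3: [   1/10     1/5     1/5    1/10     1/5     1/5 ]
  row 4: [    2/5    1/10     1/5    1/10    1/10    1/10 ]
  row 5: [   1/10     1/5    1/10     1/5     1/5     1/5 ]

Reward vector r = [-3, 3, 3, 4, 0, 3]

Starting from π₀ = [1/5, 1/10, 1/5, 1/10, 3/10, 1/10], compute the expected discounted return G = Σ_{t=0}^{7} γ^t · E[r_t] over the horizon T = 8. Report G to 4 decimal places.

t=0: π = [0.2000, 0.1000, 0.2000, 0.1000, 0.3000, 0.1000], E[r] = 1.0000, γ^t·E[r] = 1.000000, running G = 1.000000
t=1: π = [0.2000, 0.1600, 0.1600, 0.1500, 0.1600, 0.1700], E[r] = 1.4700, γ^t·E[r] = 1.323000, running G = 2.323000
t=2: π = [0.1640, 0.1800, 0.1510, 0.1530, 0.1720, 0.1800], E[r] = 1.6530, γ^t·E[r] = 1.338930, running G = 3.661930
t=3: π = [0.1696, 0.1844, 0.1489, 0.1495, 0.1661, 0.1815], E[r] = 1.6336, γ^t·E[r] = 1.190894, running G = 4.852824
t=4: π = [0.1683, 0.1849, 0.1485, 0.1500, 0.1670, 0.1813], E[r] = 1.6393, γ^t·E[r] = 1.075558, running G = 5.928382
t=5: π = [0.1686, 0.1850, 0.1485, 0.1498, 0.1668, 0.1813], E[r] = 1.6379, γ^t·E[r] = 0.967161, running G = 6.895543
t=6: π = [0.1685, 0.1850, 0.1485, 0.1498, 0.1668, 0.1813], E[r] = 1.6382, γ^t·E[r] = 0.870585, running G = 7.766128
t=7: π = [0.1685, 0.1850, 0.1485, 0.1498, 0.1668, 0.1813], E[r] = 1.6381, γ^t·E[r] = 0.783497, running G = 8.549625

G = 8.5496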